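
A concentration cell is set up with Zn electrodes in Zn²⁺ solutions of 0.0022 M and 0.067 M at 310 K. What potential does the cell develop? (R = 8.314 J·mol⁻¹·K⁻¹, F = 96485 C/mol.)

Both half-cells are Zn²⁺/Zn, so E°_cell = 0. The concentrated side is the cathode; the cell reaction moves Zn²⁺ from high to low concentration with n = 2.
Q = [Zn²⁺]_dilute/[Zn²⁺]_conc = 0.0022/0.067 = 0.0328.
E = 0 − (RT/nF) ln Q = −((8.314×310)/(2×96485))(-3.416) = 0.0456 V.

0.046 V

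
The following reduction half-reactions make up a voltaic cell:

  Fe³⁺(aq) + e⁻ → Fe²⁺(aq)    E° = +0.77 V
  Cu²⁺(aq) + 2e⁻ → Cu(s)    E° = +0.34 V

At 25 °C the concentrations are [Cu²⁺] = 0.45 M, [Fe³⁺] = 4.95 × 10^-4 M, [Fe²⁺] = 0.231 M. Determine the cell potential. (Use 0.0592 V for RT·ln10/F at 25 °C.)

The Fe³⁺/Fe²⁺ couple has the higher reduction potential and acts as the cathode, so E°_cell = +0.77 − (+0.34) = 0.43 V.
Balancing electrons gives n = 2; the reaction quotient is Q = [Cu²⁺]·[Fe²⁺]^2/[Fe³⁺]^2 = 9.8 × 10^4.
At 25 °C, E = E° − (0.0592/n) log Q = 0.43 − (0.0592/2)(4.991) = 0.430 − 0.148 = 0.282 V.

0.282 V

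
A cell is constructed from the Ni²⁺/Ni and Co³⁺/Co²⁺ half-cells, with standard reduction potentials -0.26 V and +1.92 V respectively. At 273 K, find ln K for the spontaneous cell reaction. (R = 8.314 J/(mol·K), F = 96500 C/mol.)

ln K = 185.4

E°_cell = +1.92 − (-0.26) = 2.18 V, with n = 2 electrons transferred.
At equilibrium E = 0, so the Nernst equation gives ln K = nFE°/RT = (2)(96500)(2.18)/((8.314)(273)) = 185.37.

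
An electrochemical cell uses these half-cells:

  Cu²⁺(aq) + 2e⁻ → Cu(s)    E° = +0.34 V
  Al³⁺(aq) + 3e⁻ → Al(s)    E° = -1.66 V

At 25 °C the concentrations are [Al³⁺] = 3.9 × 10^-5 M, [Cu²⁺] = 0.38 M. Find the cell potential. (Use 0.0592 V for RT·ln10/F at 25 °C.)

The Cu²⁺/Cu couple has the higher reduction potential and acts as the cathode, so E°_cell = +0.34 − (-1.66) = 2.00 V.
Balancing electrons gives n = 6; the reaction quotient is Q = [Al³⁺]^2/[Cu²⁺]^3 = 2.77 × 10^-8.
At 25 °C, E = E° − (0.0592/n) log Q = 2.00 − (0.0592/6)(-7.557) = 2.000 + 0.075 = 2.075 V.

2.07 V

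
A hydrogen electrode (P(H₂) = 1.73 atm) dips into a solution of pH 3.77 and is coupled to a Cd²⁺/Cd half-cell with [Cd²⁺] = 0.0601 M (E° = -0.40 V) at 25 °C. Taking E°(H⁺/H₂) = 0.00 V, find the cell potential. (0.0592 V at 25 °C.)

The hydrogen couple is the cathode, so E°_cell = 0.40 V; n = 2.
[H⁺] = 10^(−3.77) = 1.7 × 10^-4 M, and Q = [Cd²⁺]·P(H₂) / [H⁺]^2 = 3.61 × 10^6.
E = E° − (0.0592/2) log Q = 0.40 − (0.0592/2)(6.557) = 0.206 V.

0.21 V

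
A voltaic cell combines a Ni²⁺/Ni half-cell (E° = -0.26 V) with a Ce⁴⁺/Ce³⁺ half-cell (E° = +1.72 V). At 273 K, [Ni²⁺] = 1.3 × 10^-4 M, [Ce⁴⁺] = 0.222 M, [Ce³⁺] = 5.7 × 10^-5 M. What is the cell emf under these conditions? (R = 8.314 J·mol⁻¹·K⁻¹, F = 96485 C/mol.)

The Ce⁴⁺/Ce³⁺ couple has the higher reduction potential and acts as the cathode, so E°_cell = +1.72 − (-0.26) = 1.98 V.
Balancing electrons gives n = 2; the reaction quotient is Q = [Ni²⁺]·[Ce³⁺]^2/[Ce⁴⁺]^2 = 8.57 × 10^-12.
E = E° − (RT/nF) ln Q = 1.98 − (8.314×273)/(2×96485) × (-25.483) = 1.980 + 0.300 = 2.280 V.

2.28 V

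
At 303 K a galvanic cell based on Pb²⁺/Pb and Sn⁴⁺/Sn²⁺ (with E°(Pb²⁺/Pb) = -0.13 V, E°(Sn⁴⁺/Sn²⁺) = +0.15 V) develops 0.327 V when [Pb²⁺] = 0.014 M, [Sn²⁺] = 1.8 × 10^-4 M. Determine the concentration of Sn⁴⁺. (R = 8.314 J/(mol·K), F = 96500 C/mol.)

9.2 × 10^-5 M

From the Nernst equation, ln Q = nF(E° − E)/RT = 2×96500×(0.28 − 0.327)/(8.314×303) = -3.601, so Q = 0.0273.
With Q = [Pb²⁺]·[Sn²⁺]/[Sn⁴⁺] and the known concentrations, [Sn⁴⁺] in the denominator gives [Sn⁴⁺] = 9.2 × 10^-5 M.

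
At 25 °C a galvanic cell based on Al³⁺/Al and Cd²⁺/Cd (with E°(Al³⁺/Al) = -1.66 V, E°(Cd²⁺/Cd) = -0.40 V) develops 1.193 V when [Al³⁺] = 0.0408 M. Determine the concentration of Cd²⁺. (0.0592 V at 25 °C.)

From the Nernst equation, log Q = n(E° − E)/0.0592 = 6(1.26 − 1.193)/0.0592 = 6.791, so Q = 6.17 × 10^6.
With Q = [Al³⁺]^2/[Cd²⁺]^3 and the known concentrations, [Cd²⁺]^3 in the denominator gives [Cd²⁺] = 6.5 × 10^-4 M.

6.5 × 10^-4 M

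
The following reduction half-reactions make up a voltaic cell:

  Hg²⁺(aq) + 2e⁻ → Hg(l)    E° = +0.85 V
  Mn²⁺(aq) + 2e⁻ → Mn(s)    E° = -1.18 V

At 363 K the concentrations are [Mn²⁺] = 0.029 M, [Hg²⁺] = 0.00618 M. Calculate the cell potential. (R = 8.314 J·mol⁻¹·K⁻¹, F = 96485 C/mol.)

The Hg²⁺/Hg couple has the higher reduction potential and acts as the cathode, so E°_cell = +0.85 − (-1.18) = 2.03 V.
Balancing electrons gives n = 2; the reaction quotient is Q = [Mn²⁺]/[Hg²⁺] = 4.69.
E = E° − (RT/nF) ln Q = 2.03 − (8.314×363)/(2×96485) × (1.546) = 2.030 − 0.024 = 2.006 V.

2.01 V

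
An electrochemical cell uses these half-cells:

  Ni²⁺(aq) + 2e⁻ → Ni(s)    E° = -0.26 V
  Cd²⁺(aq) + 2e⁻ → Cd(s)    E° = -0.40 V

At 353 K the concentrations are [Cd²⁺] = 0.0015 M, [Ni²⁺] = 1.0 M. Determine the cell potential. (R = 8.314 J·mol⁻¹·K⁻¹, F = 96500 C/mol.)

0.239 V

The Ni²⁺/Ni couple has the higher reduction potential and acts as the cathode, so E°_cell = -0.26 − (-0.40) = 0.14 V.
Balancing electrons gives n = 2; the reaction quotient is Q = [Cd²⁺]/[Ni²⁺] = 0.00150.
E = E° − (RT/nF) ln Q = 0.14 − (8.314×353)/(2×96500) × (-6.502) = 0.140 + 0.099 = 0.239 V.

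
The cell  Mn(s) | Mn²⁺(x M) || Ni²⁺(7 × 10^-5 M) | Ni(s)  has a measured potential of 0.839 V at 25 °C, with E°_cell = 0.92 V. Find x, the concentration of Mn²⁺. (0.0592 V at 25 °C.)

From the Nernst equation, log Q = n(E° − E)/0.0592 = 2(0.92 − 0.839)/0.0592 = 2.736, so Q = 545.
With Q = [Mn²⁺]/[Ni²⁺] and the known concentrations, [Mn²⁺] in the numerator gives [Mn²⁺] = 0.038 M.

0.038 M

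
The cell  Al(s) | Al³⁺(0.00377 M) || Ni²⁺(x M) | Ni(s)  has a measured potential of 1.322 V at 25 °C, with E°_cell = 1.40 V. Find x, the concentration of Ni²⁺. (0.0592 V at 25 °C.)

From the Nernst equation, log Q = n(E° − E)/0.0592 = 6(1.40 − 1.322)/0.0592 = 7.905, so Q = 8.04 × 10^7.
With Q = [Al³⁺]^2/[Ni²⁺]^3 and the known concentrations, [Ni²⁺]^3 in the denominator gives [Ni²⁺] = 5.6 × 10^-5 M.

5.6 × 10^-5 M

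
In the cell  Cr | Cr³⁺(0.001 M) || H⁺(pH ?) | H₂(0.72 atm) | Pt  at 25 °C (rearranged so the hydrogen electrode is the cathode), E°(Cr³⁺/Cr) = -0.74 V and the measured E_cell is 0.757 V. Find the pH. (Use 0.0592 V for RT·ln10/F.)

E°_cell = 0.74 V and n = 6.
log Q = n(E° − E)/0.0592 = 6×(0.74 − 0.757)/0.0592 = -1.723.
With Q = [Cr³⁺]^2·P(H₂)^3 / [H⁺]^6, solving for [H⁺] gives log[H⁺] = -0.784, so pH = 0.78.

pH = 0.78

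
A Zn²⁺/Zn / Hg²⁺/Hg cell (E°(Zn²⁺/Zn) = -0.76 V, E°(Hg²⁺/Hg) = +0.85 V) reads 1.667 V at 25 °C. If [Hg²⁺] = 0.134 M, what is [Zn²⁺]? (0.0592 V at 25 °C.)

From the Nernst equation, log Q = n(E° − E)/0.0592 = 2(1.61 − 1.667)/0.0592 = -1.926, so Q = 0.0119.
With Q = [Zn²⁺]/[Hg²⁺] and the known concentrations, [Zn²⁺] in the numerator gives [Zn²⁺] = 0.0016 M.

0.0016 M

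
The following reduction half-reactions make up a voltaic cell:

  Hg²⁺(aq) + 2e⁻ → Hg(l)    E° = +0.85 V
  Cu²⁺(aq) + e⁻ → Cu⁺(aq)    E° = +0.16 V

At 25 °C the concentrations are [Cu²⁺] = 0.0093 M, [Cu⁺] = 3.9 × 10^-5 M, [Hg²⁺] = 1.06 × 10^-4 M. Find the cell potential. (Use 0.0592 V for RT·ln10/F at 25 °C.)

0.432 V

The Hg²⁺/Hg couple has the higher reduction potential and acts as the cathode, so E°_cell = +0.85 − (+0.16) = 0.69 V.
Balancing electrons gives n = 2; the reaction quotient is Q = [Cu²⁺]^2/([Cu⁺]^2·[Hg²⁺]) = 5.36 × 10^8.
At 25 °C, E = E° − (0.0592/n) log Q = 0.69 − (0.0592/2)(8.730) = 0.690 − 0.258 = 0.432 V.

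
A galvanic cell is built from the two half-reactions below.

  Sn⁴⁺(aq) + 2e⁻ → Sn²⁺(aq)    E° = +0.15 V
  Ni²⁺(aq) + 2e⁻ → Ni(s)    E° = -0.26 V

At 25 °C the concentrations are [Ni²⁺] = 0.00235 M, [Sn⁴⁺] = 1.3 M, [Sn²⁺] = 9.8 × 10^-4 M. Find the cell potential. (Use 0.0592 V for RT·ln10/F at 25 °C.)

0.580 V

The Sn⁴⁺/Sn²⁺ couple has the higher reduction potential and acts as the cathode, so E°_cell = +0.15 − (-0.26) = 0.41 V.
Balancing electrons gives n = 2; the reaction quotient is Q = [Ni²⁺]·[Sn²⁺]/[Sn⁴⁺] = 1.77 × 10^-6.
At 25 °C, E = E° − (0.0592/n) log Q = 0.41 − (0.0592/2)(-5.752) = 0.410 + 0.170 = 0.580 V.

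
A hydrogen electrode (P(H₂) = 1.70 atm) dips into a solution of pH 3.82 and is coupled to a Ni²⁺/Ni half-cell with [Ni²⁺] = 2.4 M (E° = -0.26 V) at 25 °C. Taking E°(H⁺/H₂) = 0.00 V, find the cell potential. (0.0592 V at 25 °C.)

0.016 V

The hydrogen couple is the cathode, so E°_cell = 0.26 V; n = 2.
[H⁺] = 10^(−3.82) = 1.5 × 10^-4 M, and Q = [Ni²⁺]·P(H₂) / [H⁺]^2 = 1.78 × 10^8.
E = E° − (0.0592/2) log Q = 0.26 − (0.0592/2)(8.251) = 0.016 V.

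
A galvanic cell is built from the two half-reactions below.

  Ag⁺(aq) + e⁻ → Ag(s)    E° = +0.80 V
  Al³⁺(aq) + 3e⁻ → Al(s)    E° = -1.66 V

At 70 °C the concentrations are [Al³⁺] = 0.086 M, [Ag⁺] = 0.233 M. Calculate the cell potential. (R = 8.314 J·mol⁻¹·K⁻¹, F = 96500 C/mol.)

The Ag⁺/Ag couple has the higher reduction potential and acts as the cathode, so E°_cell = +0.80 − (-1.66) = 2.46 V.
Balancing electrons gives n = 3; the reaction quotient is Q = [Al³⁺]/[Ag⁺]^3 = 6.80.
E = E° − (RT/nF) ln Q = 2.46 − (8.314×343)/(3×96500) × (1.917) = 2.460 − 0.019 = 2.441 V.

2.44 V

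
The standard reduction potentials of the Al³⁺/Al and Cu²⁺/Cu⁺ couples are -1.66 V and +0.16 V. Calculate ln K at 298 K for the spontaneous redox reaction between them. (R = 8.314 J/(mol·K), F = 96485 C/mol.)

ln K = 212.6

E°_cell = +0.16 − (-1.66) = 1.82 V, with n = 3 electrons transferred.
At equilibrium E = 0, so the Nernst equation gives ln K = nFE°/RT = (3)(96485)(1.82)/((8.314)(298)) = 212.63.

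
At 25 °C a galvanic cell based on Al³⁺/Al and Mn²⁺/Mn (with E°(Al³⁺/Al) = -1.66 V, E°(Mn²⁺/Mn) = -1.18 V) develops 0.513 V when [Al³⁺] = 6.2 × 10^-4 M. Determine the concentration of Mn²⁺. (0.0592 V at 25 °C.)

0.095 M

From the Nernst equation, log Q = n(E° − E)/0.0592 = 6(0.48 − 0.513)/0.0592 = -3.345, so Q = 4.52 × 10^-4.
With Q = [Al³⁺]^2/[Mn²⁺]^3 and the known concentrations, [Mn²⁺]^3 in the denominator gives [Mn²⁺] = 0.095 M.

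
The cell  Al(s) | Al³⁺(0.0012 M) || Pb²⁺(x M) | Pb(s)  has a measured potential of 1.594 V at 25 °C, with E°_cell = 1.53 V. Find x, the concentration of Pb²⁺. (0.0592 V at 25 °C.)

From the Nernst equation, log Q = n(E° − E)/0.0592 = 6(1.53 − 1.594)/0.0592 = -6.486, so Q = 3.26 × 10^-7.
With Q = [Al³⁺]^2/[Pb²⁺]^3 and the known concentrations, [Pb²⁺]^3 in the denominator gives [Pb²⁺] = 1.6 M.

1.6 M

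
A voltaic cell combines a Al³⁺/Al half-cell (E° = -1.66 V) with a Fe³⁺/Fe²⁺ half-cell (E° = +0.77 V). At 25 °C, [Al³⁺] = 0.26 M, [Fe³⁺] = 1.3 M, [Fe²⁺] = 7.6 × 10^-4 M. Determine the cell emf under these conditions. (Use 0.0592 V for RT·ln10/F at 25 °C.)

2.63 V

The Fe³⁺/Fe²⁺ couple has the higher reduction potential and acts as the cathode, so E°_cell = +0.77 − (-1.66) = 2.43 V.
Balancing electrons gives n = 3; the reaction quotient is Q = [Al³⁺]·[Fe²⁺]^3/[Fe³⁺]^3 = 5.19 × 10^-11.
At 25 °C, E = E° − (0.0592/n) log Q = 2.43 − (0.0592/3)(-10.284) = 2.430 + 0.203 = 2.633 V.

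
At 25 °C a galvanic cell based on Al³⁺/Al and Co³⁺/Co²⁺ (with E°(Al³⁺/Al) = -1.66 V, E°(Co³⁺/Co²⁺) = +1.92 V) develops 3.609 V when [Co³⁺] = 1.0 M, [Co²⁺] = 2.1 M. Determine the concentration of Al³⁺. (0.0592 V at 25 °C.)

0.0037 M

From the Nernst equation, log Q = n(E° − E)/0.0592 = 3(3.58 − 3.609)/0.0592 = -1.470, so Q = 0.0339.
With Q = [Al³⁺]·[Co²⁺]^3/[Co³⁺]^3 and the known concentrations, [Al³⁺] in the numerator gives [Al³⁺] = 0.0037 M.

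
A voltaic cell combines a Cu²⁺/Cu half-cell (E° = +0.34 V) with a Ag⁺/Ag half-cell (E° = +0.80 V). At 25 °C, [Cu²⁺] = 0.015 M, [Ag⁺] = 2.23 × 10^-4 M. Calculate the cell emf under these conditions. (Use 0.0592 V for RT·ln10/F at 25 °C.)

0.298 V

The Ag⁺/Ag couple has the higher reduction potential and acts as the cathode, so E°_cell = +0.80 − (+0.34) = 0.46 V.
Balancing electrons gives n = 2; the reaction quotient is Q = [Cu²⁺]/[Ag⁺]^2 = 3.02 × 10^5.
At 25 °C, E = E° − (0.0592/n) log Q = 0.46 − (0.0592/2)(5.479) = 0.460 − 0.162 = 0.298 V.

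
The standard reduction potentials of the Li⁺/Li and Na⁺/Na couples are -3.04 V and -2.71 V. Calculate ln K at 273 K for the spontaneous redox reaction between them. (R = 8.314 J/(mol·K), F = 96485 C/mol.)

E°_cell = -2.71 − (-3.04) = 0.33 V, with n = 1 electron transferred.
At equilibrium E = 0, so the Nernst equation gives ln K = nFE°/RT = (1)(96485)(0.33)/((8.314)(273)) = 14.03.

ln K = 14.0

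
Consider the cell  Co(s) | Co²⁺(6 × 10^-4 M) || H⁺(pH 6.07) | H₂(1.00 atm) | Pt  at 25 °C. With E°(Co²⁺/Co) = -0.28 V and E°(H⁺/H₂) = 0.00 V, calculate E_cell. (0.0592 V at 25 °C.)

The hydrogen couple is the cathode, so E°_cell = 0.28 V; n = 2.
[H⁺] = 10^(−6.07) = 8.5 × 10^-7 M, and Q = [Co²⁺]·P(H₂) / [H⁺]^2 = 8.28 × 10^8.
E = E° − (0.0592/2) log Q = 0.28 − (0.0592/2)(8.918) = 0.016 V.

0.016 V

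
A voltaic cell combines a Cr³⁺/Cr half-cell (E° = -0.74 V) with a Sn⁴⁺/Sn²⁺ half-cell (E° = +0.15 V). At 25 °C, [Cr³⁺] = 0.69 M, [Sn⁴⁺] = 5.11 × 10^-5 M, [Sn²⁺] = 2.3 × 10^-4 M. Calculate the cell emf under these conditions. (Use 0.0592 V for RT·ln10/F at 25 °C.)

0.874 V

The Sn⁴⁺/Sn²⁺ couple has the higher reduction potential and acts as the cathode, so E°_cell = +0.15 − (-0.74) = 0.89 V.
Balancing electrons gives n = 6; the reaction quotient is Q = [Cr³⁺]^2·[Sn²⁺]^3/[Sn⁴⁺]^3 = 43.4.
At 25 °C, E = E° − (0.0592/n) log Q = 0.89 − (0.0592/6)(1.638) = 0.890 − 0.016 = 0.874 V.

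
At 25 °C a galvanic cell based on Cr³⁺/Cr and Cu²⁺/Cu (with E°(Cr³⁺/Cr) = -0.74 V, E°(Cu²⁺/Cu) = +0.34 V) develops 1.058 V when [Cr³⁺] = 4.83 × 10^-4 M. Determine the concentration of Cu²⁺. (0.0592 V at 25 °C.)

0.0011 M

From the Nernst equation, log Q = n(E° − E)/0.0592 = 6(1.08 − 1.058)/0.0592 = 2.230, so Q = 170.
With Q = [Cr³⁺]^2/[Cu²⁺]^3 and the known concentrations, [Cu²⁺]^3 in the denominator gives [Cu²⁺] = 0.0011 M.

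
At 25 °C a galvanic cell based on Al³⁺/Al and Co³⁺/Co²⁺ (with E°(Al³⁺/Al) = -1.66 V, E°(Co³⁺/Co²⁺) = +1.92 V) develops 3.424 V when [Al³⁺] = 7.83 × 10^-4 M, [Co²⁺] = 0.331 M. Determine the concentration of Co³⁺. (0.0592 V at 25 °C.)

From the Nernst equation, log Q = n(E° − E)/0.0592 = 3(3.58 − 3.424)/0.0592 = 7.905, so Q = 8.04 × 10^7.
With Q = [Al³⁺]·[Co²⁺]^3/[Co³⁺]^3 and the known concentrations, [Co³⁺]^3 in the denominator gives [Co³⁺] = 7.1 × 10^-5 M.

7.1 × 10^-5 M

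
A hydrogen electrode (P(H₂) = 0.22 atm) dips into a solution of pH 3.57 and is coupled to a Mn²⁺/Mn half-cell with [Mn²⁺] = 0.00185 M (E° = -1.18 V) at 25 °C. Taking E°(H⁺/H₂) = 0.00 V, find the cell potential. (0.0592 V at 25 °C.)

1.07 V

The hydrogen couple is the cathode, so E°_cell = 1.18 V; n = 2.
[H⁺] = 10^(−3.57) = 2.7 × 10^-4 M, and Q = [Mn²⁺]·P(H₂) / [H⁺]^2 = 5620.
E = E° − (0.0592/2) log Q = 1.18 − (0.0592/2)(3.750) = 1.069 V.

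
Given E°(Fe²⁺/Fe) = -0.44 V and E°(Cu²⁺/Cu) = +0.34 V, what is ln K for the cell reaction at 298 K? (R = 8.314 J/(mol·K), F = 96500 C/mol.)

ln K = 60.8

E°_cell = +0.34 − (-0.44) = 0.78 V, with n = 2 electrons transferred.
At equilibrium E = 0, so the Nernst equation gives ln K = nFE°/RT = (2)(96500)(0.78)/((8.314)(298)) = 60.76.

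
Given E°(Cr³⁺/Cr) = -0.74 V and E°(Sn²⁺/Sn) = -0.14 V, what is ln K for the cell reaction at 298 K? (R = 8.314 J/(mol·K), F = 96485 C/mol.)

E°_cell = -0.14 − (-0.74) = 0.60 V, with n = 6 electrons transferred.
At equilibrium E = 0, so the Nernst equation gives ln K = nFE°/RT = (6)(96485)(0.60)/((8.314)(298)) = 140.20.

ln K = 140.2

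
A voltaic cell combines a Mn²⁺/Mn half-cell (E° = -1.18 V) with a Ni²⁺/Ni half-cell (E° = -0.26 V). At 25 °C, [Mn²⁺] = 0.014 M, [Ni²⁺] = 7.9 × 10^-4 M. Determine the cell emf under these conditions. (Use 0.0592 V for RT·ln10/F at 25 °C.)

The Ni²⁺/Ni couple has the higher reduction potential and acts as the cathode, so E°_cell = -0.26 − (-1.18) = 0.92 V.
Balancing electrons gives n = 2; the reaction quotient is Q = [Mn²⁺]/[Ni²⁺] = 17.7.
At 25 °C, E = E° − (0.0592/n) log Q = 0.92 − (0.0592/2)(1.249) = 0.920 − 0.037 = 0.883 V.

0.883 V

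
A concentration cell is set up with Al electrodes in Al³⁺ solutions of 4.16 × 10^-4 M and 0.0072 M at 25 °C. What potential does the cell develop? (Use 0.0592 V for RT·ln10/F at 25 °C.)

0.024 V

Both half-cells are Al³⁺/Al, so E°_cell = 0. The concentrated side is the cathode; the cell reaction moves Al³⁺ from high to low concentration with n = 3.
Q = [Al³⁺]_dilute/[Al³⁺]_conc = 4.16 × 10^-4/0.0072 = 0.0578.
E = 0 − (0.0592/3) log Q = −(0.0592/3)(-1.238) = 0.0244 V.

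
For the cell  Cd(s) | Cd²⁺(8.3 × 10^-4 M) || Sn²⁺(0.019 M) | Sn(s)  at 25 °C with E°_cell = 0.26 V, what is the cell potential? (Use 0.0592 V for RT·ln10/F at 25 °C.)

Balancing electrons gives n = 2; the reaction quotient is Q = [Cd²⁺]/[Sn²⁺] = 0.0437.
At 25 °C, E = E° − (0.0592/n) log Q = 0.26 − (0.0592/2)(-1.360) = 0.260 + 0.040 = 0.300 V.

0.300 V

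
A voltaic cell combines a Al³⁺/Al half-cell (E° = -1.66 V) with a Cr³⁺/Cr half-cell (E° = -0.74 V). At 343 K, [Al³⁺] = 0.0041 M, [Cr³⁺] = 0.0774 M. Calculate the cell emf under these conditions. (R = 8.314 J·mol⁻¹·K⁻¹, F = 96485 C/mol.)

The Cr³⁺/Cr couple has the higher reduction potential and acts as the cathode, so E°_cell = -0.74 − (-1.66) = 0.92 V.
Balancing electrons gives n = 3; the reaction quotient is Q = [Al³⁺]/[Cr³⁺] = 0.0530.
E = E° − (RT/nF) ln Q = 0.92 − (8.314×343)/(3×96485) × (-2.938) = 0.920 + 0.029 = 0.949 V.

0.949 V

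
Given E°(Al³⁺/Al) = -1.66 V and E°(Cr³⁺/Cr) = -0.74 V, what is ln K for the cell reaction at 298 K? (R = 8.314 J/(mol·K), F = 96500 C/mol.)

E°_cell = -0.74 − (-1.66) = 0.92 V, with n = 3 electrons transferred.
At equilibrium E = 0, so the Nernst equation gives ln K = nFE°/RT = (3)(96500)(0.92)/((8.314)(298)) = 107.50.

ln K = 107.5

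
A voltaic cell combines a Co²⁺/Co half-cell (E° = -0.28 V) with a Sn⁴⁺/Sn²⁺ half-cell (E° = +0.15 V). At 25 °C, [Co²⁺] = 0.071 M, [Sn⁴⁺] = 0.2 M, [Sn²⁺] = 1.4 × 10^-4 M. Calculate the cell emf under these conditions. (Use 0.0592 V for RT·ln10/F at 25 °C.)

0.557 V

The Sn⁴⁺/Sn²⁺ couple has the higher reduction potential and acts as the cathode, so E°_cell = +0.15 − (-0.28) = 0.43 V.
Balancing electrons gives n = 2; the reaction quotient is Q = [Co²⁺]·[Sn²⁺]/[Sn⁴⁺] = 4.97 × 10^-5.
At 25 °C, E = E° − (0.0592/n) log Q = 0.43 − (0.0592/2)(-4.304) = 0.430 + 0.127 = 0.557 V.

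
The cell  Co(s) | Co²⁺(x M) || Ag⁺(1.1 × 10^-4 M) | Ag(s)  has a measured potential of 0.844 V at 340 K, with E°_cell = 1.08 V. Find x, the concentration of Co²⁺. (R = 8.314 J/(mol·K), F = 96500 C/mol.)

0.12 M

From the Nernst equation, ln Q = nF(E° − E)/RT = 2×96500×(1.08 − 0.844)/(8.314×340) = 16.113, so Q = 9.95 × 10^6.
With Q = [Co²⁺]/[Ag⁺]^2 and the known concentrations, [Co²⁺] in the numerator gives [Co²⁺] = 0.12 M.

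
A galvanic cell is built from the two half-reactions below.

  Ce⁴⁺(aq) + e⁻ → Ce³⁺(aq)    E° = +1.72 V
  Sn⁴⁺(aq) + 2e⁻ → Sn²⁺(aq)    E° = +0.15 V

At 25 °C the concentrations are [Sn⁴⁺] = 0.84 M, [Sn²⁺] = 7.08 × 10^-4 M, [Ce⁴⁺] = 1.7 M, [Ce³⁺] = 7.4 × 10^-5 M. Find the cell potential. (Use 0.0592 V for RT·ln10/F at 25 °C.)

1.74 V

The Ce⁴⁺/Ce³⁺ couple has the higher reduction potential and acts as the cathode, so E°_cell = +1.72 − (+0.15) = 1.57 V.
Balancing electrons gives n = 2; the reaction quotient is Q = [Sn⁴⁺]·[Ce³⁺]^2/([Sn²⁺]·[Ce⁴⁺]^2) = 2.25 × 10^-6.
At 25 °C, E = E° − (0.0592/n) log Q = 1.57 − (0.0592/2)(-5.648) = 1.570 + 0.167 = 1.737 V.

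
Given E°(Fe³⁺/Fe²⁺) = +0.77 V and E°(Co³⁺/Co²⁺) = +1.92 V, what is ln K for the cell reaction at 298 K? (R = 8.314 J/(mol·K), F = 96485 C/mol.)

E°_cell = +1.92 − (+0.77) = 1.15 V, with n = 1 electron transferred.
At equilibrium E = 0, so the Nernst equation gives ln K = nFE°/RT = (1)(96485)(1.15)/((8.314)(298)) = 44.78.

ln K = 44.8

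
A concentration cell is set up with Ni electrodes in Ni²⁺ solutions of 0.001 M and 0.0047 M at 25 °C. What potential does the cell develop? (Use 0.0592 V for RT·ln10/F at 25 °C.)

0.020 V

Both half-cells are Ni²⁺/Ni, so E°_cell = 0. The concentrated side is the cathode; the cell reaction moves Ni²⁺ from high to low concentration with n = 2.
Q = [Ni²⁺]_dilute/[Ni²⁺]_conc = 0.001/0.0047 = 0.213.
E = 0 − (0.0592/2) log Q = −(0.0592/2)(-0.672) = 0.0199 V.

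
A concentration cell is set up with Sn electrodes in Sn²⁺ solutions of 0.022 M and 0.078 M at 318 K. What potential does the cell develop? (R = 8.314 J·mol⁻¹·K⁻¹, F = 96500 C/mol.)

Both half-cells are Sn²⁺/Sn, so E°_cell = 0. The concentrated side is the cathode; the cell reaction moves Sn²⁺ from high to low concentration with n = 2.
Q = [Sn²⁺]_dilute/[Sn²⁺]_conc = 0.022/0.078 = 0.282.
E = 0 − (RT/nF) ln Q = −((8.314×318)/(2×96500))(-1.266) = 0.0173 V.

0.017 V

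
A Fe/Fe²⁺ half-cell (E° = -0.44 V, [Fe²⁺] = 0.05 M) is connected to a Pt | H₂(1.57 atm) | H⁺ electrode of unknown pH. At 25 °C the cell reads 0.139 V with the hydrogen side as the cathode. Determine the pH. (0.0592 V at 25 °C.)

E°_cell = 0.44 V and n = 2.
log Q = n(E° − E)/0.0592 = 2×(0.44 − 0.139)/0.0592 = 10.169.
With Q = [Fe²⁺]·P(H₂) / [H⁺]^2, solving for [H⁺] gives log[H⁺] = -5.637, so pH = 5.64.

pH = 5.64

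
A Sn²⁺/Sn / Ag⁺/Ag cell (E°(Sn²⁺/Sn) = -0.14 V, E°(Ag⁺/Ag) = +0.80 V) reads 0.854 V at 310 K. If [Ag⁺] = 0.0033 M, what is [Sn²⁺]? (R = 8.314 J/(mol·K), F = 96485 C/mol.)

0.0068 M

From the Nernst equation, ln Q = nF(E° − E)/RT = 2×96485×(0.94 − 0.854)/(8.314×310) = 6.439, so Q = 626.
With Q = [Sn²⁺]/[Ag⁺]^2 and the known concentrations, [Sn²⁺] in the numerator gives [Sn²⁺] = 0.0068 M.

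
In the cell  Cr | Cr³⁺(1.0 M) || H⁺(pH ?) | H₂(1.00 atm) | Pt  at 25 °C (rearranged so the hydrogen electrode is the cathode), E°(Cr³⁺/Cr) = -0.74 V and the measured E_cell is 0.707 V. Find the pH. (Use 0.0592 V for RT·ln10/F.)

pH = 0.56

E°_cell = 0.74 V and n = 6.
log Q = n(E° − E)/0.0592 = 6×(0.74 − 0.707)/0.0592 = 3.345.
With Q = [Cr³⁺]^2·P(H₂)^3 / [H⁺]^6, solving for [H⁺] gives log[H⁺] = -0.557, so pH = 0.56.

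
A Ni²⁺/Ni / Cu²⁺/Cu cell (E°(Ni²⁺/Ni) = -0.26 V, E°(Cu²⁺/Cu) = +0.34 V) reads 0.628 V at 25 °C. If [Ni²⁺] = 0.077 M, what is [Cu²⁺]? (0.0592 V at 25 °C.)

From the Nernst equation, log Q = n(E° − E)/0.0592 = 2(0.60 − 0.628)/0.0592 = -0.946, so Q = 0.113.
With Q = [Ni²⁺]/[Cu²⁺] and the known concentrations, [Cu²⁺] in the denominator gives [Cu²⁺] = 0.68 M.

0.68 M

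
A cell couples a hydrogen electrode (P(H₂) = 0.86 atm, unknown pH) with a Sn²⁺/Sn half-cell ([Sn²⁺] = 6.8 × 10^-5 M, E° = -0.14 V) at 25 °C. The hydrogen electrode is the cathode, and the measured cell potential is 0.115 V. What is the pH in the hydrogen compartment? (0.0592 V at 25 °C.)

pH = 2.54

E°_cell = 0.14 V and n = 2.
log Q = n(E° − E)/0.0592 = 2×(0.14 − 0.115)/0.0592 = 0.845.
With Q = [Sn²⁺]·P(H₂) / [H⁺]^2, solving for [H⁺] gives log[H⁺] = -2.539, so pH = 2.54.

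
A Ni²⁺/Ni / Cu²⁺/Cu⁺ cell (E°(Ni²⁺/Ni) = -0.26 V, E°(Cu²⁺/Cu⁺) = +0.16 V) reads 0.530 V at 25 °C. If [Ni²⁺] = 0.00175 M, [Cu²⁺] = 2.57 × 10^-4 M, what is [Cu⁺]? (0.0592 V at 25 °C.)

8.5 × 10^-5 M

From the Nernst equation, log Q = n(E° − E)/0.0592 = 2(0.42 − 0.530)/0.0592 = -3.716, so Q = 1.92 × 10^-4.
With Q = [Ni²⁺]·[Cu⁺]^2/[Cu²⁺]^2 and the known concentrations, [Cu⁺]^2 in the numerator gives [Cu⁺] = 8.5 × 10^-5 M.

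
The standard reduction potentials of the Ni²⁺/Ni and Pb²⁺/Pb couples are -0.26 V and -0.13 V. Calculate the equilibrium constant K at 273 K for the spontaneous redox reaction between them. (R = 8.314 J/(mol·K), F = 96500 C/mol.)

E°_cell = -0.13 − (-0.26) = 0.13 V, with n = 2 electrons transferred.
At equilibrium E = 0, so the Nernst equation gives ln K = nFE°/RT = (2)(96500)(0.13)/((8.314)(273)) = 11.05.
K = e^11.05 = 6.3 × 10^4.

6.3 × 10^4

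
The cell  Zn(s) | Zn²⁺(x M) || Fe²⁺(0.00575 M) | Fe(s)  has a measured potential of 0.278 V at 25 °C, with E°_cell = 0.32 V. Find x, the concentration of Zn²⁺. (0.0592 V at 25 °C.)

0.15 M

From the Nernst equation, log Q = n(E° − E)/0.0592 = 2(0.32 − 0.278)/0.0592 = 1.419, so Q = 26.2.
With Q = [Zn²⁺]/[Fe²⁺] and the known concentrations, [Zn²⁺] in the numerator gives [Zn²⁺] = 0.15 M.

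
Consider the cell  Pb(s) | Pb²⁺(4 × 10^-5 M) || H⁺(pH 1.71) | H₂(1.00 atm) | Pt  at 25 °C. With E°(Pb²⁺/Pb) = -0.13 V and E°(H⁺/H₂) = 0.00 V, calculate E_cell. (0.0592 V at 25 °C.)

The hydrogen couple is the cathode, so E°_cell = 0.13 V; n = 2.
[H⁺] = 10^(−1.71) = 0.019 M, and Q = [Pb²⁺]·P(H₂) / [H⁺]^2 = 0.105.
E = E° − (0.0592/2) log Q = 0.13 − (0.0592/2)(-0.978) = 0.159 V.

0.16 V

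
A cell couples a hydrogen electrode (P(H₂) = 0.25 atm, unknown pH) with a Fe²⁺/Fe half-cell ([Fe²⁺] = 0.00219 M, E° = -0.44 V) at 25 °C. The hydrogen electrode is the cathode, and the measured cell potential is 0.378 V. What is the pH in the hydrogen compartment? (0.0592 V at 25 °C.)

pH = 2.68

E°_cell = 0.44 V and n = 2.
log Q = n(E° − E)/0.0592 = 2×(0.44 − 0.378)/0.0592 = 2.095.
With Q = [Fe²⁺]·P(H₂) / [H⁺]^2, solving for [H⁺] gives log[H⁺] = -2.678, so pH = 2.68.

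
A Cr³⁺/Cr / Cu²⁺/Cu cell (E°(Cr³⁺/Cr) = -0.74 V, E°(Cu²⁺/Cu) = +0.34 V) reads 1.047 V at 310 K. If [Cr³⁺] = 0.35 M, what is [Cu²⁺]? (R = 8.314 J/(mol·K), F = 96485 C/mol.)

From the Nernst equation, ln Q = nF(E° − E)/RT = 6×96485×(1.08 − 1.047)/(8.314×310) = 7.412, so Q = 1660.
With Q = [Cr³⁺]^2/[Cu²⁺]^3 and the known concentrations, [Cu²⁺]^3 in the denominator gives [Cu²⁺] = 0.042 M.

0.042 M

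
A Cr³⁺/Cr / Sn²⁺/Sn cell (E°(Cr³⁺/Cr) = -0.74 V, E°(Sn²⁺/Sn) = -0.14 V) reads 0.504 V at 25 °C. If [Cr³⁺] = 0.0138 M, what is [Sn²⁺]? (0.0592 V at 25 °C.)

From the Nernst equation, log Q = n(E° − E)/0.0592 = 6(0.60 − 0.504)/0.0592 = 9.730, so Q = 5.37 × 10^9.
With Q = [Cr³⁺]^2/[Sn²⁺]^3 and the known concentrations, [Sn²⁺]^3 in the denominator gives [Sn²⁺] = 3.3 × 10^-5 M.

3.3 × 10^-5 M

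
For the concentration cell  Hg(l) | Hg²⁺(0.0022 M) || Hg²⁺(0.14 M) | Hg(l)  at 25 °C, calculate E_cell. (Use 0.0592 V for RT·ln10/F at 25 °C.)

Both half-cells are Hg²⁺/Hg, so E°_cell = 0. The concentrated side is the cathode; the cell reaction moves Hg²⁺ from high to low concentration with n = 2.
Q = [Hg²⁺]_dilute/[Hg²⁺]_conc = 0.0022/0.14 = 0.0157.
E = 0 − (0.0592/2) log Q = −(0.0592/2)(-1.804) = 0.0534 V.

0.053 V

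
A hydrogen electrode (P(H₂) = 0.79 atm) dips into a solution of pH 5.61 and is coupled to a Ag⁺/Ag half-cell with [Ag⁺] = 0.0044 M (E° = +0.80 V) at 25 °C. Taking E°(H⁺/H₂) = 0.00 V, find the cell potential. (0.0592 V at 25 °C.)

0.99 V

The Ag⁺/Ag couple is the cathode, so E°_cell = 0.80 V; n = 2.
[H⁺] = 10^(−5.61) = 2.5 × 10^-6 M, and Q = [H⁺]^2 / ([Ag⁺]^2·P(H₂)) = 3.94 × 10^-7.
E = E° − (0.0592/2) log Q = 0.80 − (0.0592/2)(-6.405) = 0.990 V.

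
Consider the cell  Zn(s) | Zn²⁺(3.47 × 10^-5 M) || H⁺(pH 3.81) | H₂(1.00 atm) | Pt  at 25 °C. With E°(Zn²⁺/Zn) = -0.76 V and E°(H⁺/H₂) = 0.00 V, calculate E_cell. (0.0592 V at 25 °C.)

The hydrogen couple is the cathode, so E°_cell = 0.76 V; n = 2.
[H⁺] = 10^(−3.81) = 1.5 × 10^-4 M, and Q = [Zn²⁺]·P(H₂) / [H⁺]^2 = 1450.
E = E° − (0.0592/2) log Q = 0.76 − (0.0592/2)(3.160) = 0.666 V.

0.67 V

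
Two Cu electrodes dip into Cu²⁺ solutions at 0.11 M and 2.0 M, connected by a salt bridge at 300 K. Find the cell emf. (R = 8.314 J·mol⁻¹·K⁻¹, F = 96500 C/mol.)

0.037 V

Both half-cells are Cu²⁺/Cu, so E°_cell = 0. The concentrated side is the cathode; the cell reaction moves Cu²⁺ from high to low concentration with n = 2.
Q = [Cu²⁺]_dilute/[Cu²⁺]_conc = 0.11/2.0 = 0.0550.
E = 0 − (RT/nF) ln Q = −((8.314×300)/(2×96500))(-2.900) = 0.0375 V.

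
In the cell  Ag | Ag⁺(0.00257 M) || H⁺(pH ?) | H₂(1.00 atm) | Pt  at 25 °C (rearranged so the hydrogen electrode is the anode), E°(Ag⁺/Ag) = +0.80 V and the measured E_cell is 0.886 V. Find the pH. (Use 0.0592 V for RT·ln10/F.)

pH = 4.04

E°_cell = 0.80 V and n = 2.
log Q = n(E° − E)/0.0592 = 2×(0.80 − 0.886)/0.0592 = -2.905.
With Q = [H⁺]^2 / ([Ag⁺]^2·P(H₂)), solving for [H⁺] gives log[H⁺] = -4.043, so pH = 4.04.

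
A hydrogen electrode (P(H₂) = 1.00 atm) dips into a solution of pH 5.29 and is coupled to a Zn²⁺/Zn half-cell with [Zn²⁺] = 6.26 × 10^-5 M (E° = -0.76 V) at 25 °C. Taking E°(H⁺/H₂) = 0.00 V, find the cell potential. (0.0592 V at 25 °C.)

0.57 V

The hydrogen couple is the cathode, so E°_cell = 0.76 V; n = 2.
[H⁺] = 10^(−5.29) = 5.1 × 10^-6 M, and Q = [Zn²⁺]·P(H₂) / [H⁺]^2 = 2.38 × 10^6.
E = E° − (0.0592/2) log Q = 0.76 − (0.0592/2)(6.377) = 0.571 V.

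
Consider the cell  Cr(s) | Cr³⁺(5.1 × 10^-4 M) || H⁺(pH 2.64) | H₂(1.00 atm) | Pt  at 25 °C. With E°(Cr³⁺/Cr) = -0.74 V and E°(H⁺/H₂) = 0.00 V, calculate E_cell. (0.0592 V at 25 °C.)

0.65 V

The hydrogen couple is the cathode, so E°_cell = 0.74 V; n = 6.
[H⁺] = 10^(−2.64) = 0.0023 M, and Q = [Cr³⁺]^2·P(H₂)^3 / [H⁺]^6 = 1.8 × 10^9.
E = E° − (0.0592/6) log Q = 0.74 − (0.0592/6)(9.255) = 0.649 V.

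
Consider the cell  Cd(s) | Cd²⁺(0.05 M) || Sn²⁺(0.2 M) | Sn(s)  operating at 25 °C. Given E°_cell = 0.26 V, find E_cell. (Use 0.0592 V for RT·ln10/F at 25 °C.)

0.278 V

Balancing electrons gives n = 2; the reaction quotient is Q = [Cd²⁺]/[Sn²⁺] = 0.250.
At 25 °C, E = E° − (0.0592/n) log Q = 0.26 − (0.0592/2)(-0.602) = 0.260 + 0.018 = 0.278 V.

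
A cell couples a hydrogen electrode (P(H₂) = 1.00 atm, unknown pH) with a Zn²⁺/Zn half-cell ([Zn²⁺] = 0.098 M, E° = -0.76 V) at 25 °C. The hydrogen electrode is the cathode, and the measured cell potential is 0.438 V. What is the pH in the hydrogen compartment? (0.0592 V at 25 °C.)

E°_cell = 0.76 V and n = 2.
log Q = n(E° − E)/0.0592 = 2×(0.76 − 0.438)/0.0592 = 10.878.
With Q = [Zn²⁺]·P(H₂) / [H⁺]^2, solving for [H⁺] gives log[H⁺] = -5.944, so pH = 5.94.

pH = 5.94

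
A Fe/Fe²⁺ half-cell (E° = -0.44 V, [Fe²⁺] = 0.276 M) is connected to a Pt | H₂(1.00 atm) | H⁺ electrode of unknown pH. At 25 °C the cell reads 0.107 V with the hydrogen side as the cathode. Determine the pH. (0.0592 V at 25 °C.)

pH = 5.90

E°_cell = 0.44 V and n = 2.
log Q = n(E° − E)/0.0592 = 2×(0.44 − 0.107)/0.0592 = 11.250.
With Q = [Fe²⁺]·P(H₂) / [H⁺]^2, solving for [H⁺] gives log[H⁺] = -5.905, so pH = 5.90.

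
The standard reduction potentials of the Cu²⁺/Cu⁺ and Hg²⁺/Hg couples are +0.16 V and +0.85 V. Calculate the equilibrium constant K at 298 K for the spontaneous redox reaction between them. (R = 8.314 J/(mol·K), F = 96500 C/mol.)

2.2 × 10^23

E°_cell = +0.85 − (+0.16) = 0.69 V, with n = 2 electrons transferred.
At equilibrium E = 0, so the Nernst equation gives ln K = nFE°/RT = (2)(96500)(0.69)/((8.314)(298)) = 53.75.
K = e^53.75 = 2.2 × 10^23.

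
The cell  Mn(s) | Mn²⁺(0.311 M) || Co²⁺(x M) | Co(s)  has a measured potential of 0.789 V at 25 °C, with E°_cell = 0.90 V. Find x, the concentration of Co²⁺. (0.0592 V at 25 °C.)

5.5 × 10^-5 M

From the Nernst equation, log Q = n(E° − E)/0.0592 = 2(0.90 − 0.789)/0.0592 = 3.750, so Q = 5620.
With Q = [Mn²⁺]/[Co²⁺] and the known concentrations, [Co²⁺] in the denominator gives [Co²⁺] = 5.5 × 10^-5 M.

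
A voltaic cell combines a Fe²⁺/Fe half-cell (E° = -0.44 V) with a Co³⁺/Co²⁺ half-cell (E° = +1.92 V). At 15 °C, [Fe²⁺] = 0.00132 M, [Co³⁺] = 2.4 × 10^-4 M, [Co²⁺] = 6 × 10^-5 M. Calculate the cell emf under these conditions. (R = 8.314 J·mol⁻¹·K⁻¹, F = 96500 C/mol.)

The Co³⁺/Co²⁺ couple has the higher reduction potential and acts as the cathode, so E°_cell = +1.92 − (-0.44) = 2.36 V.
Balancing electrons gives n = 2; the reaction quotient is Q = [Fe²⁺]·[Co²⁺]^2/[Co³⁺]^2 = 8.25 × 10^-5.
E = E° − (RT/nF) ln Q = 2.36 − (8.314×288)/(2×96500) × (-9.403) = 2.360 + 0.117 = 2.477 V.

2.48 V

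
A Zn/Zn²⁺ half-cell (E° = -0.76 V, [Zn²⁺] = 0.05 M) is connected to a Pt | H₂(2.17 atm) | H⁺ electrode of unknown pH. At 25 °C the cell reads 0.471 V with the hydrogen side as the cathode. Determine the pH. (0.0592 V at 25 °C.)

pH = 5.36

E°_cell = 0.76 V and n = 2.
log Q = n(E° − E)/0.0592 = 2×(0.76 − 0.471)/0.0592 = 9.764.
With Q = [Zn²⁺]·P(H₂) / [H⁺]^2, solving for [H⁺] gives log[H⁺] = -5.364, so pH = 5.36.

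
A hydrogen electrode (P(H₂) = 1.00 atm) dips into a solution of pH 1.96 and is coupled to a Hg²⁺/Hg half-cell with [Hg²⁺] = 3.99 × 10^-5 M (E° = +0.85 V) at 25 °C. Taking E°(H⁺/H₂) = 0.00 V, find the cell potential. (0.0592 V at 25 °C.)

0.84 V

The Hg²⁺/Hg couple is the cathode, so E°_cell = 0.85 V; n = 2.
[H⁺] = 10^(−1.96) = 0.011 M, and Q = [H⁺]^2 / ([Hg²⁺]·P(H₂)) = 3.01.
E = E° − (0.0592/2) log Q = 0.85 − (0.0592/2)(0.479) = 0.836 V.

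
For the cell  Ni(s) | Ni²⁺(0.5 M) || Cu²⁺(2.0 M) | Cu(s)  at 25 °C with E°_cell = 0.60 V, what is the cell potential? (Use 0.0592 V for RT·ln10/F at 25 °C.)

0.618 V

Balancing electrons gives n = 2; the reaction quotient is Q = [Ni²⁺]/[Cu²⁺] = 0.250.
At 25 °C, E = E° − (0.0592/n) log Q = 0.60 − (0.0592/2)(-0.602) = 0.600 + 0.018 = 0.618 V.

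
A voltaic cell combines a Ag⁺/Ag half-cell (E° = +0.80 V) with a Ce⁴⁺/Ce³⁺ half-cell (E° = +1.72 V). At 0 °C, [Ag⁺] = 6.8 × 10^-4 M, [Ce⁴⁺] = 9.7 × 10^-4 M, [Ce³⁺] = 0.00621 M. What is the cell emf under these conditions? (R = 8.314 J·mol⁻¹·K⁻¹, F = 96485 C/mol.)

The Ce⁴⁺/Ce³⁺ couple has the higher reduction potential and acts as the cathode, so E°_cell = +1.72 − (+0.80) = 0.92 V.
Balancing electrons gives n = 1; the reaction quotient is Q = [Ag⁺]·[Ce³⁺]/[Ce⁴⁺] = 0.00435.
E = E° − (RT/nF) ln Q = 0.92 − (8.314×273)/(1×96485) × (-5.437) = 0.920 + 0.128 = 1.048 V.

1.05 V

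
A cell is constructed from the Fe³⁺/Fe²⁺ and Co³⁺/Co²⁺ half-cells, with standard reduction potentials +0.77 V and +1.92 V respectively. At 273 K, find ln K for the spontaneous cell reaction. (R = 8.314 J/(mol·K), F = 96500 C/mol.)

ln K = 48.9

E°_cell = +1.92 − (+0.77) = 1.15 V, with n = 1 electron transferred.
At equilibrium E = 0, so the Nernst equation gives ln K = nFE°/RT = (1)(96500)(1.15)/((8.314)(273)) = 48.89.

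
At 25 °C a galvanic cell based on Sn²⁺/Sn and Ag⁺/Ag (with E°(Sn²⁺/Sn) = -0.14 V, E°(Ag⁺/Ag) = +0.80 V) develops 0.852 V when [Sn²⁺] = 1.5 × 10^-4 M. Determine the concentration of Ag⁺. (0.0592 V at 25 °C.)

4 × 10^-4 M

From the Nernst equation, log Q = n(E° − E)/0.0592 = 2(0.94 − 0.852)/0.0592 = 2.973, so Q = 940.
With Q = [Sn²⁺]/[Ag⁺]^2 and the known concentrations, [Ag⁺]^2 in the denominator gives [Ag⁺] = 4 × 10^-4 M.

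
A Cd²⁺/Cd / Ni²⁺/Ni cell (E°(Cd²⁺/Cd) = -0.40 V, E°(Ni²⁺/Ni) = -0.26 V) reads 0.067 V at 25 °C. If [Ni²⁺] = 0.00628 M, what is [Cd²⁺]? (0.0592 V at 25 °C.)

From the Nernst equation, log Q = n(E° − E)/0.0592 = 2(0.14 − 0.067)/0.0592 = 2.466, so Q = 293.
With Q = [Cd²⁺]/[Ni²⁺] and the known concentrations, [Cd²⁺] in the numerator gives [Cd²⁺] = 1.8 M.

1.8 M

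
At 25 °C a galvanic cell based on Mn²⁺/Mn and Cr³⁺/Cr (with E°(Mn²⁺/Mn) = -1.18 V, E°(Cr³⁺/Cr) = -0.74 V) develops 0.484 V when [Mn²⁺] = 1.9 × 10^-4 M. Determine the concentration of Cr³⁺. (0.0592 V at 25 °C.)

From the Nernst equation, log Q = n(E° − E)/0.0592 = 6(0.44 − 0.484)/0.0592 = -4.459, so Q = 3.47 × 10^-5.
With Q = [Mn²⁺]^3/[Cr³⁺]^2 and the known concentrations, [Cr³⁺]^2 in the denominator gives [Cr³⁺] = 4.4 × 10^-4 M.

4.4 × 10^-4 M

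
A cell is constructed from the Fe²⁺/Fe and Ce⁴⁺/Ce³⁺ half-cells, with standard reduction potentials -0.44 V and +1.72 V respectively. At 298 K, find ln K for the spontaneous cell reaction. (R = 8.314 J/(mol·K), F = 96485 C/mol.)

E°_cell = +1.72 − (-0.44) = 2.16 V, with n = 2 electrons transferred.
At equilibrium E = 0, so the Nernst equation gives ln K = nFE°/RT = (2)(96485)(2.16)/((8.314)(298)) = 168.24.

ln K = 168.2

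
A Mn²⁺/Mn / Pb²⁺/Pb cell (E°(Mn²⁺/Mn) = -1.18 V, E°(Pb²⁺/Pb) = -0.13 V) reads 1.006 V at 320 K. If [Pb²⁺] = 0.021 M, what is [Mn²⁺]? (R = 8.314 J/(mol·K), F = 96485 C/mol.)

0.51 M

From the Nernst equation, ln Q = nF(E° − E)/RT = 2×96485×(1.05 − 1.006)/(8.314×320) = 3.191, so Q = 24.3.
With Q = [Mn²⁺]/[Pb²⁺] and the known concentrations, [Mn²⁺] in the numerator gives [Mn²⁺] = 0.51 M.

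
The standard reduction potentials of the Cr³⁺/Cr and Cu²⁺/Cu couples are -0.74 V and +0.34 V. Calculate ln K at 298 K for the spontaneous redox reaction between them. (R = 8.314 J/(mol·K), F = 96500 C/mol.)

E°_cell = +0.34 − (-0.74) = 1.08 V, with n = 6 electrons transferred.
At equilibrium E = 0, so the Nernst equation gives ln K = nFE°/RT = (6)(96500)(1.08)/((8.314)(298)) = 252.39.

ln K = 252.4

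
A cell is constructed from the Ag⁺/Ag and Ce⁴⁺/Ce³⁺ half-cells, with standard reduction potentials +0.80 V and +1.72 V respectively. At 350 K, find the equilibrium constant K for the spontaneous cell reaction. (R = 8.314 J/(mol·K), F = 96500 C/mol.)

E°_cell = +1.72 − (+0.80) = 0.92 V, with n = 1 electron transferred.
At equilibrium E = 0, so the Nernst equation gives ln K = nFE°/RT = (1)(96500)(0.92)/((8.314)(350)) = 30.51.
K = e^30.51 = 1.8 × 10^13.

1.8 × 10^13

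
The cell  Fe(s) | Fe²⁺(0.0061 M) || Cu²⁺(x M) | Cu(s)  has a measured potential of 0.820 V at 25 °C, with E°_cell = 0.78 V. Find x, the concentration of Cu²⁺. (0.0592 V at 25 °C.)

From the Nernst equation, log Q = n(E° − E)/0.0592 = 2(0.78 − 0.820)/0.0592 = -1.351, so Q = 0.0445.
With Q = [Fe²⁺]/[Cu²⁺] and the known concentrations, [Cu²⁺] in the denominator gives [Cu²⁺] = 0.14 M.

0.14 M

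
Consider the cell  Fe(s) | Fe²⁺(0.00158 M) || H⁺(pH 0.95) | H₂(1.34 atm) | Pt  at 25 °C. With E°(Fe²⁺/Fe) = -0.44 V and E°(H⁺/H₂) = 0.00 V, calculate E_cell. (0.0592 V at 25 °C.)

0.46 V

The hydrogen couple is the cathode, so E°_cell = 0.44 V; n = 2.
[H⁺] = 10^(−0.95) = 0.11 M, and Q = [Fe²⁺]·P(H₂) / [H⁺]^2 = 0.168.
E = E° − (0.0592/2) log Q = 0.44 − (0.0592/2)(-0.774) = 0.463 V.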